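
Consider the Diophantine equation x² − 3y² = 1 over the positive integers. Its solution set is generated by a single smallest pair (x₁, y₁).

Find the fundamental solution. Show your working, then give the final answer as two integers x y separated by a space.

2 1

[1; 1,2] for √3; ℓ=2 ⇒ convergent index 1
k=0  a_k=1  p_k/q_k = 1/1
k=1  a_k=1  p_k/q_k = 2/1
(x₁, y₁) = (2, 1);  2² − 3·1² = 1 ✓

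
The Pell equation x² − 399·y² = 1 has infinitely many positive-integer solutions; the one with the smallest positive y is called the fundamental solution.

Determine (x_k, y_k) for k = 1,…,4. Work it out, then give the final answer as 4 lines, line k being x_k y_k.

[19; 1,38] for √399; ℓ=2 ⇒ convergent index 1
a_0=19:  p_0=19·1+0=19,  q_0=19·0+1=1
a_1=1:  p_1=1·19+1=20,  q_1=1·1+0=1
(x₁, y₁) = (20, 1);  20² − 399·1² = 1 ✓
n=2: (20,1)∘(20,1) = (20·20+399·1·1, 20·1+1·20) = (799,40)
n=3: (799,40)∘(20,1) = (20·799+399·1·40, 20·40+1·799) = (31940,1599)
n=4: (31940,1599)∘(20,1) = (20·31940+399·1·1599, 20·1599+1·31940) = (1276801,63920)

20 1
799 40
31940 1599
1276801 63920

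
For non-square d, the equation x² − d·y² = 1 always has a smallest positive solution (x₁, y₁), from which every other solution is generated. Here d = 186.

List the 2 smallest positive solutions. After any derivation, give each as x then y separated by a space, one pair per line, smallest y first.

7501 550
112530001 8251100

√186 = [13; 1,1,1,3,4,3,1,1,1,26, …], period ℓ=10 (even) → k=9
k=0  a_k=13  p_k/q_k = 13/1
…
k=3  a_k=1  p_k/q_k = 41/3
…
k=8  a_k=1  p_k/q_k = 4787/351
k=9  a_k=1  p_k/q_k = 7501/550
fundamental: x₁=7501, y₁=550  (since 56265001 − 186·302500 = 1)
n=2: (7501,550)∘(7501,550) = (7501·7501+186·550·550, 7501·550+550·7501) = (112530001,8251100)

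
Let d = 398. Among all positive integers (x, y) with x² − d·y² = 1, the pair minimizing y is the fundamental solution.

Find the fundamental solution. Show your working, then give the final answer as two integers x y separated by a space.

√398 → a₀=19, period (1,18,1,38); ℓ=4 even so k=3
k=0  a_k=19  p_k/q_k = 19/1
k=1  a_k=1  p_k/q_k = 20/1
k=2  a_k=18  p_k/q_k = 379/19
k=3  a_k=1  p_k/q_k = 399/20
→ (399, 20).  Check: 399²=159201, 398·20²=159200, difference 1.

399 20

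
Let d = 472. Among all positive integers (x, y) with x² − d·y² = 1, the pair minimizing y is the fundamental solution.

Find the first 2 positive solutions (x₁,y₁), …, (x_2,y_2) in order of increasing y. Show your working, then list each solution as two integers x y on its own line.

√472 = [21; 1,2,1,1,1,…,2,1,42, …], period ℓ=14 (even) → k=13
k=0  a_k=21  p_k/q_k = 21/1
k=1  a_k=1  p_k/q_k = 22/1
…
k=5  a_k=1  p_k/q_k = 239/11
k=6  a_k=4  p_k/q_k = 1108/51
k=7  a_k=5  p_k/q_k = 5779/266
k=8  a_k=4  p_k/q_k = 24224/1115
k=9  a_k=1  p_k/q_k = 30003/1381
k=10  a_k=1  p_k/q_k = 54227/2496
k=11  a_k=1  p_k/q_k = 84230/3877
k=12  a_k=2  p_k/q_k = 222687/10250
k=13  a_k=1  p_k/q_k = 306917/14127
(x₁, y₁) = (306917, 14127);  306917² − 472·14127² = 1 ✓
k=2:  x_2 = 306917·306917+472·14127·14127 = 188396089777,  y_2 = 306917·14127+14127·306917 = 8671632918

306917 14127
188396089777 8671632918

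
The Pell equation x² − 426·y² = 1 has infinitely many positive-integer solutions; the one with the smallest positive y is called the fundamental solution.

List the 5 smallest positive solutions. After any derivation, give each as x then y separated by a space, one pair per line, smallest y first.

√426 → a₀=20, period (1,1,1,3,2,6,2,3,1,1,1,40); ℓ=12 even so k=11
a_0=20:  p_0=20·1+0=20,  q_0=20·0+1=1
a_1=1:  p_1=1·20+1=21,  q_1=1·1+0=1
a_2=1:  p_2=1·21+20=41,  q_2=1·1+1=2
…
a_4=3:  p_4=3·62+41=227,  q_4=3·3+2=11
a_5=2:  p_5=2·227+62=516,  q_5=2·11+3=25
a_6=6:  p_6=6·516+227=3323,  q_6=6·25+11=161
a_7=2:  p_7=2·3323+516=7162,  q_7=2·161+25=347
a_8=3:  p_8=3·7162+3323=24809,  q_8=3·347+161=1202
a_9=1:  p_9=1·24809+7162=31971,  q_9=1·1202+347=1549
a_10=1:  p_10=1·31971+24809=56780,  q_10=1·1549+1202=2751
a_11=1:  p_11=1·56780+31971=88751,  q_11=1·2751+1549=4300
(x₁, y₁) = (88751, 4300);  88751² − 426·4300² = 1 ✓
(88751+4300√426)^2 = 15753480001 + 763258600√426
(88751+4300√426)^3 = 2796274207048751 + 135479928012900√426
(88751+4300√426)^4 = 496344264283813920001 + 24047958181382517200√426
(88751+4300√426)^5 = 88102099596109264220968751 + 4268560672976279640021500√426

88751 4300
15753480001 763258600
2796274207048751 135479928012900
496344264283813920001 24047958181382517200
88102099596109264220968751 4268560672976279640021500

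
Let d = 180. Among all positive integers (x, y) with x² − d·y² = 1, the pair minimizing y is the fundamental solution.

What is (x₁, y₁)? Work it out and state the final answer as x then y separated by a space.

161 12

[13; 2,2,2,26] for √180; ℓ=4 ⇒ convergent index 3
k=0  a_k=13  p_k/q_k = 13/1
k=1  a_k=2  p_k/q_k = 27/2
k=2  a_k=2  p_k/q_k = 67/5
k=3  a_k=2  p_k/q_k = 161/12
→ (161, 12).  Check: 161²=25921, 180·12²=25920, difference 1.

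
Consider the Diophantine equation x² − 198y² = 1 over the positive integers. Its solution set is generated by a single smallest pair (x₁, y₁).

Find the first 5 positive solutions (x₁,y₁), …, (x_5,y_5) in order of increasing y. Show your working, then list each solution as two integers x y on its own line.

197 14
77617 5516
30580901 2173290
12048797377 856270744
4747195585637 337368499846

d=198: √d = [14; 14,28] (ℓ=2, even), read p_1/q_1
a_0=14:  p_0=14·1+0=14,  q_0=14·0+1=1
a_1=14:  p_1=14·14+1=197,  q_1=14·1+0=14
fundamental: x₁=197, y₁=14  (since 38809 − 198·196 = 1)
(197+14√198)^2 = 77617 + 5516√198
(197+14√198)^3 = 30580901 + 2173290√198
(197+14√198)^4 = 12048797377 + 856270744√198
(197+14√198)^5 = 4747195585637 + 337368499846√198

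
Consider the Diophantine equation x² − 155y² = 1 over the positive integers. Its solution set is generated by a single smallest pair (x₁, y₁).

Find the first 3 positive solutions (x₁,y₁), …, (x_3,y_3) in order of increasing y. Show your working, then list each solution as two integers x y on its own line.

249 20
124001 9960
61752249 4960060

√155 = [12; 2,4,2,24, …], period ℓ=4 (even) → k=3
step 0: (12, 1)  from 12·(1,0) + (0,1)
…
step 2: (112, 9)  from 4·(25,2) + (12,1)
step 3: (249, 20)  from 2·(112,9) + (25,2)
(x₁, y₁) = (249, 20);  249² − 155·20² = 1 ✓
k=2:  x_2 = 249·249+155·20·20 = 124001,  y_2 = 249·20+20·249 = 9960
k=3:  x_3 = 249·124001+155·20·9960 = 61752249,  y_3 = 249·9960+20·124001 = 4960060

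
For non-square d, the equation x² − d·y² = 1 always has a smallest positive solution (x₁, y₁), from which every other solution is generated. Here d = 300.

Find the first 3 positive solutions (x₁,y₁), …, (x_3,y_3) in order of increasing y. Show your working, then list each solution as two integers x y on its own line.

d=300: √d = [17; 3,8,3,34] (ℓ=4, even), read p_3/q_3
step 0: (17, 1)  from 17·(1,0) + (0,1)
…
step 2: (433, 25)  from 8·(52,3) + (17,1)
step 3: (1351, 78)  from 3·(433,25) + (52,3)
fundamental: x₁=1351, y₁=78  (since 1825201 − 300·6084 = 1)
(1351+78√300)^2 = 3650401 + 210756√300
(1351+78√300)^3 = 9863382151 + 569462634√300

1351 78
3650401 210756
9863382151 569462634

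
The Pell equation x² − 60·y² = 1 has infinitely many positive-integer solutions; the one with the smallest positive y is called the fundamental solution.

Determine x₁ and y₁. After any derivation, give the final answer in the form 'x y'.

31 4

[7; 1,2,1,14] for √60; ℓ=4 ⇒ convergent index 3
a_0=7:  p_0=7·1+0=7,  q_0=7·0+1=1
…
a_2=2:  p_2=2·8+7=23,  q_2=2·1+1=3
a_3=1:  p_3=1·23+8=31,  q_3=1·3+1=4
fundamental: x₁=31, y₁=4  (since 961 − 60·16 = 1)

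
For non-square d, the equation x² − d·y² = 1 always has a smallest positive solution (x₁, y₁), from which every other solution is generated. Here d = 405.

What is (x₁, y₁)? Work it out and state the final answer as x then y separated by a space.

161 8

√405 = [20; 8,40, …], period ℓ=2 (even) → k=1
step 0: (20, 1)  from 20·(1,0) + (0,1)
step 1: (161, 8)  from 8·(20,1) + (1,0)
fundamental: x₁=161, y₁=8  (since 25921 − 405·64 = 1)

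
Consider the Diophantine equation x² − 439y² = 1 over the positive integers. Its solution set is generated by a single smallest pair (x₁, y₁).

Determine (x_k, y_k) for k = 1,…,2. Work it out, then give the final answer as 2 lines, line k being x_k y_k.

d=439: √d = [20; 1,19,1,40] (ℓ=4, even), read p_3/q_3
i=0: a=20 ⇒ p=20, q=1
…
i=2: a=19 ⇒ p=419, q=20
i=3: a=1 ⇒ p=440, q=21
→ (440, 21).  Check: 440²=193600, 439·21²=193599, difference 1.
(x_2, y_2) = (440·440 + 439·21·21, 440·21 + 21·440) = (387199, 18480)

440 21
387199 18480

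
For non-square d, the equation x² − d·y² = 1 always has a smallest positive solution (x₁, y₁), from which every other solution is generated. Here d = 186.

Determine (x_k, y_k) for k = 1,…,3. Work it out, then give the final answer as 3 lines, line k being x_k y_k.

7501 550
112530001 8251100
1688175067501 123783001650

√186 = [13; 1,1,1,3,4,3,1,1,1,26, …], period ℓ=10 (even) → k=9
a_0=13:  p_0=13·1+0=13,  q_0=13·0+1=1
a_1=1:  p_1=1·13+1=14,  q_1=1·1+0=1
…
a_3=1:  p_3=1·27+14=41,  q_3=1·2+1=3
…
a_7=1:  p_7=1·2073+641=2714,  q_7=1·152+47=199
a_8=1:  p_8=1·2714+2073=4787,  q_8=1·199+152=351
a_9=1:  p_9=1·4787+2714=7501,  q_9=1·351+199=550
fundamental: x₁=7501, y₁=550  (since 56265001 − 186·302500 = 1)
(x_2, y_2) = (7501·7501 + 186·550·550, 7501·550 + 550·7501) = (112530001, 8251100)
(x_3, y_3) = (7501·112530001 + 186·550·8251100, 7501·8251100 + 550·112530001) = (1688175067501, 123783001650)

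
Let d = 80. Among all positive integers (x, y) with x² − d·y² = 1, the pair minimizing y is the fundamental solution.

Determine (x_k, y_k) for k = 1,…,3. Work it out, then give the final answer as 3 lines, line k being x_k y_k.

9 1
161 18
2889 323

√80 → a₀=8, period (1,16); ℓ=2 even so k=1
a_0=8:  p_0=8·1+0=8,  q_0=8·0+1=1
a_1=1:  p_1=1·8+1=9,  q_1=1·1+0=1
fundamental: x₁=9, y₁=1  (since 81 − 80·1 = 1)
n=2: (9,1)∘(9,1) = (9·9+80·1·1, 9·1+1·9) = (161,18)
n=3: (161,18)∘(9,1) = (9·161+80·1·18, 9·18+1·161) = (2889,323)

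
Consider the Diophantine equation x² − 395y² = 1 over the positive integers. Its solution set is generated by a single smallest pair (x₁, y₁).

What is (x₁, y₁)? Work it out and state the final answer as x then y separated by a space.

[19; 1,6,1,38] for √395; ℓ=4 ⇒ convergent index 3
i=0: a=19 ⇒ p=19, q=1
i=1: a=1 ⇒ p=20, q=1
i=2: a=6 ⇒ p=139, q=7
i=3: a=1 ⇒ p=159, q=8
→ (159, 8).  Check: 159²=25281, 395·8²=25280, difference 1.

159 8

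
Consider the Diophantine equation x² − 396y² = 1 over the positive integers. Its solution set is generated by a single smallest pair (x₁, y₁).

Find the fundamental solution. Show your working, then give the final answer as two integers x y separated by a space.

199 10

√396 = [19; 1,8,1,38, …], period ℓ=4 (even) → k=3
i=0: a=19 ⇒ p=19, q=1
i=1: a=1 ⇒ p=20, q=1
i=2: a=8 ⇒ p=179, q=9
i=3: a=1 ⇒ p=199, q=10
→ (199, 10).  Check: 199²=39601, 396·10²=39600, difference 1.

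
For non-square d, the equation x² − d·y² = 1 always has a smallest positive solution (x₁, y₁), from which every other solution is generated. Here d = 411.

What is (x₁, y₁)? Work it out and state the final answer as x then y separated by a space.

d=411: √d = [20; 3,1,1,1,19,1,1,1,3,40] (ℓ=10, even), read p_9/q_9
k=0  a_k=20  p_k/q_k = 20/1
…
k=8  a_k=1  p_k/q_k = 13583/670
k=9  a_k=3  p_k/q_k = 49730/2453
(x₁, y₁) = (49730, 2453);  49730² − 411·2453² = 1 ✓

49730 2453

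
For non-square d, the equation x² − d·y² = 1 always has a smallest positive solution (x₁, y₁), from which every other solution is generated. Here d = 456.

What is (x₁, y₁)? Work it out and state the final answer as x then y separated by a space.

[21; 2,1,4,1,2,42] for √456; ℓ=6 ⇒ convergent index 5
step 0: (21, 1)  from 21·(1,0) + (0,1)
step 1: (43, 2)  from 2·(21,1) + (1,0)
step 2: (64, 3)  from 1·(43,2) + (21,1)
step 3: (299, 14)  from 4·(64,3) + (43,2)
step 4: (363, 17)  from 1·(299,14) + (64,3)
step 5: (1025, 48)  from 2·(363,17) + (299,14)
(x₁, y₁) = (1025, 48);  1025² − 456·48² = 1 ✓

1025 48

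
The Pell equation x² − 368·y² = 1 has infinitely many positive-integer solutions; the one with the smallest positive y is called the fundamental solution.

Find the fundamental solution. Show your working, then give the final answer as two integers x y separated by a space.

√368 = [19; 5,2,5,38, …], period ℓ=4 (even) → k=3
i=0: a=19 ⇒ p=19, q=1
…
i=2: a=2 ⇒ p=211, q=11
i=3: a=5 ⇒ p=1151, q=60
→ (1151, 60).  Check: 1151²=1324801, 368·60²=1324800, difference 1.

1151 60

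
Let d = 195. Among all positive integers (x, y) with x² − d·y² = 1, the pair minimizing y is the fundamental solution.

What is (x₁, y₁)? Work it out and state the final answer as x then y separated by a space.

14 1

[13; 1,26] for √195; ℓ=2 ⇒ convergent index 1
step 0: (13, 1)  from 13·(1,0) + (0,1)
step 1: (14, 1)  from 1·(13,1) + (1,0)
fundamental: x₁=14, y₁=1  (since 196 − 195·1 = 1)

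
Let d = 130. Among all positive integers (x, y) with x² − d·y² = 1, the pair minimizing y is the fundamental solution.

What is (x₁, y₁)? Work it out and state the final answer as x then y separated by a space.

6499 570

[11; 2,2,22] for √130; ℓ=3 ⇒ convergent index 5
a_0=11:  p_0=11·1+0=11,  q_0=11·0+1=1
…
a_2=2:  p_2=2·23+11=57,  q_2=2·2+1=5
a_3=22:  p_3=22·57+23=1277,  q_3=22·5+2=112
a_4=2:  p_4=2·1277+57=2611,  q_4=2·112+5=229
a_5=2:  p_5=2·2611+1277=6499,  q_5=2·229+112=570
→ (6499, 570).  Check: 6499²=42237001, 130·570²=42237000, difference 1.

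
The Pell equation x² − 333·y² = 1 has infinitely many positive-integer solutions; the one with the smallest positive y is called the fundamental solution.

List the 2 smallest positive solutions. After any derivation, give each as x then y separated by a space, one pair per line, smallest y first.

d=333: √d = [18; 4,36] (ℓ=2, even), read p_1/q_1
k=0  a_k=18  p_k/q_k = 18/1
k=1  a_k=4  p_k/q_k = 73/4
(x₁, y₁) = (73, 4);  73² − 333·4² = 1 ✓
(x_2, y_2) = (73·73 + 333·4·4, 73·4 + 4·73) = (10657, 584)

73 4
10657 584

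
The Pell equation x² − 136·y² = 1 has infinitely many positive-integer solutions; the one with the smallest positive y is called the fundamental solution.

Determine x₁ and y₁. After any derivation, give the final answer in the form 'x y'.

35 3

d=136: √d = [11; 1,1,1,22] (ℓ=4, even), read p_3/q_3
step 0: (11, 1)  from 11·(1,0) + (0,1)
step 1: (12, 1)  from 1·(11,1) + (1,0)
step 2: (23, 2)  from 1·(12,1) + (11,1)
step 3: (35, 3)  from 1·(23,2) + (12,1)
(x₁, y₁) = (35, 3);  35² − 136·3² = 1 ✓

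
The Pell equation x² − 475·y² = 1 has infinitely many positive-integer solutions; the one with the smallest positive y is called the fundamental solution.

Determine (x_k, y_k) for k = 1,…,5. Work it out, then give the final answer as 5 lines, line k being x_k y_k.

[21; 1,3,1,6,2,6,1,3,1,42] for √475; ℓ=10 ⇒ convergent index 9
i=0: a=21 ⇒ p=21, q=1
…
i=2: a=3 ⇒ p=87, q=4
…
i=5: a=2 ⇒ p=1591, q=73
…
i=8: a=3 ⇒ p=45921, q=2107
i=9: a=1 ⇒ p=57799, q=2652
fundamental: x₁=57799, y₁=2652  (since 3340724401 − 475·7033104 = 1)
k=2:  x_2 = 57799·57799+475·2652·2652 = 6681448801,  y_2 = 57799·2652+2652·57799 = 306565896
k=3:  x_3 = 57799·6681448801+475·2652·306565896 = 772362118440199,  y_3 = 57799·306565896+2652·6681448801 = 35438404443156
k=4:  x_4 = 57799·772362118440199+475·2652·35438404443156 = 89283516160768675201,  y_4 = 57799·35438404443156+2652·772362118440199 = 4096608676513381392
k=5:  x_5 = 57799·89283516160768675201+475·2652·4096608676513381392 = 10320995900380175197444999,  y_5 = 57799·4096608676513381392+2652·89283516160768675201 = 473559769752155457709260

57799 2652
6681448801 306565896
772362118440199 35438404443156
89283516160768675201 4096608676513381392
10320995900380175197444999 473559769752155457709260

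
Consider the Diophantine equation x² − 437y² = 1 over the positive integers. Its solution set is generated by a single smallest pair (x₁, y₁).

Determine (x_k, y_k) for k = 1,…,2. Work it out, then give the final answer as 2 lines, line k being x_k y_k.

4599 220
42301601 2023560

√437 → a₀=20, period (1,9,2,9,1,40); ℓ=6 even so k=5
k=0  a_k=20  p_k/q_k = 20/1
k=1  a_k=1  p_k/q_k = 21/1
k=2  a_k=9  p_k/q_k = 209/10
k=3  a_k=2  p_k/q_k = 439/21
k=4  a_k=9  p_k/q_k = 4160/199
k=5  a_k=1  p_k/q_k = 4599/220
fundamental: x₁=4599, y₁=220  (since 21150801 − 437·48400 = 1)
n=2: (4599,220)∘(4599,220) = (4599·4599+437·220·220, 4599·220+220·4599) = (42301601,2023560)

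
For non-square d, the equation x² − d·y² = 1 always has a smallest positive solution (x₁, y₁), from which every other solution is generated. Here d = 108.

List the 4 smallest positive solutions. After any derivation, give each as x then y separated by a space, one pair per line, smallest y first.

√108 = [10; 2,1,1,4,1,1,2,20, …], period ℓ=8 (even) → k=7
k=0  a_k=10  p_k/q_k = 10/1
k=1  a_k=2  p_k/q_k = 21/2
…
k=3  a_k=1  p_k/q_k = 52/5
k=4  a_k=4  p_k/q_k = 239/23
…
k=6  a_k=1  p_k/q_k = 530/51
k=7  a_k=2  p_k/q_k = 1351/130
fundamental: x₁=1351, y₁=130  (since 1825201 − 108·16900 = 1)
n=2: (1351,130)∘(1351,130) = (1351·1351+108·130·130, 1351·130+130·1351) = (3650401,351260)
n=3: (3650401,351260)∘(1351,130) = (1351·3650401+108·130·351260, 1351·351260+130·3650401) = (9863382151,949104390)
n=4: (9863382151,949104390)∘(1351,130) = (1351·9863382151+108·130·949104390, 1351·949104390+130·9863382151) = (26650854921601,2564479710520)

1351 130
3650401 351260
9863382151 949104390
26650854921601 2564479710520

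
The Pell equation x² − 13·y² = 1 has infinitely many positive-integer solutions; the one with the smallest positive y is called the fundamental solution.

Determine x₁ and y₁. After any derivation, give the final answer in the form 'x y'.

d=13: √d = [3; 1,1,1,1,6] (ℓ=5, odd), read p_9/q_9
i=0: a=3 ⇒ p=3, q=1
i=1: a=1 ⇒ p=4, q=1
…
i=3: a=1 ⇒ p=11, q=3
i=4: a=1 ⇒ p=18, q=5
i=5: a=6 ⇒ p=119, q=33
i=6: a=1 ⇒ p=137, q=38
…
i=8: a=1 ⇒ p=393, q=109
i=9: a=1 ⇒ p=649, q=180
fundamental: x₁=649, y₁=180  (since 421201 − 13·32400 = 1)

649 180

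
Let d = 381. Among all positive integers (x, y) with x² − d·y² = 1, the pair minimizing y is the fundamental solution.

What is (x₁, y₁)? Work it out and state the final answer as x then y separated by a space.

1015 52

√381 → a₀=19, period (1,1,12,1,1,38); ℓ=6 even so k=5
k=0  a_k=19  p_k/q_k = 19/1
k=1  a_k=1  p_k/q_k = 20/1
…
k=4  a_k=1  p_k/q_k = 527/27
k=5  a_k=1  p_k/q_k = 1015/52
fundamental: x₁=1015, y₁=52  (since 1030225 − 381·2704 = 1)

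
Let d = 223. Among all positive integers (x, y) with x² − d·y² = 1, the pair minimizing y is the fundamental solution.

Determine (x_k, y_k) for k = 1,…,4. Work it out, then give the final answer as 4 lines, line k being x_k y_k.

224 15
100351 6720
44957024 3010545
20140646401 1348717440

[14; 1,13,1,28] for √223; ℓ=4 ⇒ convergent index 3
i=0: a=14 ⇒ p=14, q=1
i=1: a=1 ⇒ p=15, q=1
i=2: a=13 ⇒ p=209, q=14
i=3: a=1 ⇒ p=224, q=15
(x₁, y₁) = (224, 15);  224² − 223·15² = 1 ✓
n=2: (224,15)∘(224,15) = (224·224+223·15·15, 224·15+15·224) = (100351,6720)
n=3: (100351,6720)∘(224,15) = (224·100351+223·15·6720, 224·6720+15·100351) = (44957024,3010545)
n=4: (44957024,3010545)∘(224,15) = (224·44957024+223·15·3010545, 224·3010545+15·44957024) = (20140646401,1348717440)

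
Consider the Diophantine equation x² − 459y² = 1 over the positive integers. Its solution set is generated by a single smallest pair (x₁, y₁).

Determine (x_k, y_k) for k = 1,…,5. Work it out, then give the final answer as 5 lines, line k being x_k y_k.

499850 23331
499700044999 23324000700
499550134985000450 23317003499766669
499400269944005249820001 23310008398693414998600
499250449862522498110069999250 23303015396150489970600653331

√459 → a₀=21, period (2,2,1,4,21,4,1,2,2,42); ℓ=10 even so k=9
i=0: a=21 ⇒ p=21, q=1
…
i=2: a=2 ⇒ p=107, q=5
…
i=4: a=4 ⇒ p=707, q=33
…
i=6: a=4 ⇒ p=60695, q=2833
i=7: a=1 ⇒ p=75692, q=3533
i=8: a=2 ⇒ p=212079, q=9899
i=9: a=2 ⇒ p=499850, q=23331
→ (499850, 23331).  Check: 499850²=249850022500, 459·23331²=249850022499, difference 1.
k=2:  x_2 = 499850·499850+459·23331·23331 = 499700044999,  y_2 = 499850·23331+23331·499850 = 23324000700
k=3:  x_3 = 499850·499700044999+459·23331·23324000700 = 499550134985000450,  y_3 = 499850·23324000700+23331·499700044999 = 23317003499766669
k=4:  x_4 = 499850·499550134985000450+459·23331·23317003499766669 = 499400269944005249820001,  y_4 = 499850·23317003499766669+23331·499550134985000450 = 23310008398693414998600
k=5:  x_5 = 499850·499400269944005249820001+459·23331·23310008398693414998600 = 499250449862522498110069999250,  y_5 = 499850·23310008398693414998600+23331·499400269944005249820001 = 23303015396150489970600653331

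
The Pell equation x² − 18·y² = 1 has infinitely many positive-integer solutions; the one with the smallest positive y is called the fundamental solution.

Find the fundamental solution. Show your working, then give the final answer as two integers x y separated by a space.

d=18: √d = [4; 4,8] (ℓ=2, even), read p_1/q_1
a_0=4:  p_0=4·1+0=4,  q_0=4·0+1=1
a_1=4:  p_1=4·4+1=17,  q_1=4·1+0=4
(x₁, y₁) = (17, 4);  17² − 18·4² = 1 ✓

17 4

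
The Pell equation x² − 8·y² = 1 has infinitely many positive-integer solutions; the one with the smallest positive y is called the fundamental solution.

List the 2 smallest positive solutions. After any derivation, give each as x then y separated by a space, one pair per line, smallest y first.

3 1
17 6

√8 → a₀=2, period (1,4); ℓ=2 even so k=1
i=0: a=2 ⇒ p=2, q=1
i=1: a=1 ⇒ p=3, q=1
fundamental: x₁=3, y₁=1  (since 9 − 8·1 = 1)
(x_2, y_2) = (3·3 + 8·1·1, 3·1 + 1·3) = (17, 6)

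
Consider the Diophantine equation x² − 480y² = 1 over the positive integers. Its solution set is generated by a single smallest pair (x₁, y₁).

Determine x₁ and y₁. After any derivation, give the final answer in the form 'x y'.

√480 = [21; 1,9,1,42, …], period ℓ=4 (even) → k=3
i=0: a=21 ⇒ p=21, q=1
i=1: a=1 ⇒ p=22, q=1
i=2: a=9 ⇒ p=219, q=10
i=3: a=1 ⇒ p=241, q=11
(x₁, y₁) = (241, 11);  241² − 480·11² = 1 ✓

241 11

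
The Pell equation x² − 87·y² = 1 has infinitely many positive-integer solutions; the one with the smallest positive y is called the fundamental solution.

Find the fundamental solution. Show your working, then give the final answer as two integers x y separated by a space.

28 3

√87 → a₀=9, period (3,18); ℓ=2 even so k=1
step 0: (9, 1)  from 9·(1,0) + (0,1)
step 1: (28, 3)  from 3·(9,1) + (1,0)
→ (28, 3).  Check: 28²=784, 87·3²=783, difference 1.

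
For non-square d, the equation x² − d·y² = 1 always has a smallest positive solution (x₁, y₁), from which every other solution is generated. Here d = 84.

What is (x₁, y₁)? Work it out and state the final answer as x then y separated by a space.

√84 → a₀=9, period (6,18); ℓ=2 even so k=1
i=0: a=9 ⇒ p=9, q=1
i=1: a=6 ⇒ p=55, q=6
(x₁, y₁) = (55, 6);  55² − 84·6² = 1 ✓

55 6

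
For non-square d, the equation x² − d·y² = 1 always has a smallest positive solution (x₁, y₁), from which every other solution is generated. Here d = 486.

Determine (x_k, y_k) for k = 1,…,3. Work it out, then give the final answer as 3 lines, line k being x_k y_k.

√486 = [22; 22,44, …], period ℓ=2 (even) → k=1
a_0=22:  p_0=22·1+0=22,  q_0=22·0+1=1
a_1=22:  p_1=22·22+1=485,  q_1=22·1+0=22
fundamental: x₁=485, y₁=22  (since 235225 − 486·484 = 1)
n=2: (485,22)∘(485,22) = (485·485+486·22·22, 485·22+22·485) = (470449,21340)
n=3: (470449,21340)∘(485,22) = (485·470449+486·22·21340, 485·21340+22·470449) = (456335045,20699778)

485 22
470449 21340
456335045 20699778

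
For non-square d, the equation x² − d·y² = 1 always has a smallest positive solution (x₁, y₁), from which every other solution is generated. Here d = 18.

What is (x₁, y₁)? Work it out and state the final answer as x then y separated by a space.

d=18: √d = [4; 4,8] (ℓ=2, even), read p_1/q_1
step 0: (4, 1)  from 4·(1,0) + (0,1)
step 1: (17, 4)  from 4·(4,1) + (1,0)
fundamental: x₁=17, y₁=4  (since 289 − 18·16 = 1)

17 4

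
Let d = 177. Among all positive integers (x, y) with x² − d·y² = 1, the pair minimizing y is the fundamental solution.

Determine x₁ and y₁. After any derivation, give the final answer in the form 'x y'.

[13; 3,3,2,8,2,3,3,26] for √177; ℓ=8 ⇒ convergent index 7
i=0: a=13 ⇒ p=13, q=1
…
i=4: a=8 ⇒ p=2581, q=194
…
i=6: a=3 ⇒ p=18985, q=1427
i=7: a=3 ⇒ p=62423, q=4692
(x₁, y₁) = (62423, 4692);  62423² − 177·4692² = 1 ✓

62423 4692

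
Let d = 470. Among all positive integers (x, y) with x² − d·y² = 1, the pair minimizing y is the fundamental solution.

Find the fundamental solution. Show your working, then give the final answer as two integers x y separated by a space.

1691 78

d=470: √d = [21; 1,2,8,2,1,42] (ℓ=6, even), read p_5/q_5
i=0: a=21 ⇒ p=21, q=1
i=1: a=1 ⇒ p=22, q=1
i=2: a=2 ⇒ p=65, q=3
i=3: a=8 ⇒ p=542, q=25
i=4: a=2 ⇒ p=1149, q=53
i=5: a=1 ⇒ p=1691, q=78
→ (1691, 78).  Check: 1691²=2859481, 470·78²=2859480, difference 1.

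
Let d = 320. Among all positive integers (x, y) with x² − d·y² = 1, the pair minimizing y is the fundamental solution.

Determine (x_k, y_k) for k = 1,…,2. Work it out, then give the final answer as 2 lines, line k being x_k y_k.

d=320: √d = [17; 1,7,1,34] (ℓ=4, even), read p_3/q_3
k=0  a_k=17  p_k/q_k = 17/1
k=1  a_k=1  p_k/q_k = 18/1
k=2  a_k=7  p_k/q_k = 143/8
k=3  a_k=1  p_k/q_k = 161/9
→ (161, 9).  Check: 161²=25921, 320·9²=25920, difference 1.
(x_2, y_2) = (161·161 + 320·9·9, 161·9 + 9·161) = (51841, 2898)

161 9
51841 2898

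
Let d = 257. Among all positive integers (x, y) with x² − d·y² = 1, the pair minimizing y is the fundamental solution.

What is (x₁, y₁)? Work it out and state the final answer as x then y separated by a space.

√257 → a₀=16, period (32); ℓ=1 odd so k=1
a_0=16:  p_0=16·1+0=16,  q_0=16·0+1=1
a_1=32:  p_1=32·16+1=513,  q_1=32·1+0=32
fundamental: x₁=513, y₁=32  (since 263169 − 257·1024 = 1)

513 32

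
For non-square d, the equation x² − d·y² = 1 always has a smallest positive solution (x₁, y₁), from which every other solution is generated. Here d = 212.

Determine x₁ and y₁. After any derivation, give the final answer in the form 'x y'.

[14; 1,1,3,1,1,…,1,1,28] for √212; ℓ=14 ⇒ convergent index 13
k=0  a_k=14  p_k/q_k = 14/1
k=1  a_k=1  p_k/q_k = 15/1
k=2  a_k=1  p_k/q_k = 29/2
k=3  a_k=3  p_k/q_k = 102/7
k=4  a_k=1  p_k/q_k = 131/9
k=5  a_k=1  p_k/q_k = 233/16
k=6  a_k=1  p_k/q_k = 364/25
k=7  a_k=6  p_k/q_k = 2417/166
k=8  a_k=1  p_k/q_k = 2781/191
k=9  a_k=1  p_k/q_k = 5198/357
k=10  a_k=1  p_k/q_k = 7979/548
k=11  a_k=3  p_k/q_k = 29135/2001
k=12  a_k=1  p_k/q_k = 37114/2549
k=13  a_k=1  p_k/q_k = 66249/4550
fundamental: x₁=66249, y₁=4550  (since 4388930001 − 212·20702500 = 1)

66249 4550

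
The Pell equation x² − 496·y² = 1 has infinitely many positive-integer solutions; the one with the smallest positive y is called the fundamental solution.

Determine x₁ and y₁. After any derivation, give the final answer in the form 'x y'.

[22; 3,1,2,4,1,…,1,3,44] for √496; ℓ=16 ⇒ convergent index 15
k=0  a_k=22  p_k/q_k = 22/1
…
k=2  a_k=1  p_k/q_k = 89/4
k=3  a_k=2  p_k/q_k = 245/11
k=4  a_k=4  p_k/q_k = 1069/48
…
k=7  a_k=2  p_k/q_k = 6080/273
k=8  a_k=2  p_k/q_k = 14543/653
k=9  a_k=2  p_k/q_k = 35166/1579
k=10  a_k=1  p_k/q_k = 49709/2232
…
k=12  a_k=4  p_k/q_k = 389209/17476
k=13  a_k=2  p_k/q_k = 863293/38763
k=14  a_k=1  p_k/q_k = 1252502/56239
k=15  a_k=3  p_k/q_k = 4620799/207480
→ (4620799, 207480).  Check: 4620799²=21351783398401, 496·207480²=21351783398400, difference 1.

4620799 207480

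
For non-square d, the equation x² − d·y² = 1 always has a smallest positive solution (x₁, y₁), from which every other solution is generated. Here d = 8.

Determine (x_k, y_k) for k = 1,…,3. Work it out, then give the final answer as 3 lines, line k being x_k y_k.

[2; 1,4] for √8; ℓ=2 ⇒ convergent index 1
a_0=2:  p_0=2·1+0=2,  q_0=2·0+1=1
a_1=1:  p_1=1·2+1=3,  q_1=1·1+0=1
fundamental: x₁=3, y₁=1  (since 9 − 8·1 = 1)
n=2: (3,1)∘(3,1) = (3·3+8·1·1, 3·1+1·3) = (17,6)
n=3: (17,6)∘(3,1) = (3·17+8·1·6, 3·6+1·17) = (99,35)

3 1
17 6
99 35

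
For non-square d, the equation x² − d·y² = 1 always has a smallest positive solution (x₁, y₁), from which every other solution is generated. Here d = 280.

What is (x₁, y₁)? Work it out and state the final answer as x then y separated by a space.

[16; 1,2,1,2,1,32] for √280; ℓ=6 ⇒ convergent index 5
k=0  a_k=16  p_k/q_k = 16/1
k=1  a_k=1  p_k/q_k = 17/1
k=2  a_k=2  p_k/q_k = 50/3
k=3  a_k=1  p_k/q_k = 67/4
k=4  a_k=2  p_k/q_k = 184/11
k=5  a_k=1  p_k/q_k = 251/15
(x₁, y₁) = (251, 15);  251² − 280·15² = 1 ✓

251 15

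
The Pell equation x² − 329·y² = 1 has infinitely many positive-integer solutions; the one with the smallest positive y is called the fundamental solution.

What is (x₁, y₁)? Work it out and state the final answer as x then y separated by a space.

2376415 131016

d=329: √d = [18; 7,4,2,1,1,4,1,1,2,4,7,36] (ℓ=12, even), read p_11/q_11
k=0  a_k=18  p_k/q_k = 18/1
k=1  a_k=7  p_k/q_k = 127/7
…
k=3  a_k=2  p_k/q_k = 1179/65
…
k=5  a_k=1  p_k/q_k = 2884/159
k=6  a_k=4  p_k/q_k = 13241/730
…
k=9  a_k=2  p_k/q_k = 74857/4127
k=10  a_k=4  p_k/q_k = 328794/18127
k=11  a_k=7  p_k/q_k = 2376415/131016
(x₁, y₁) = (2376415, 131016);  2376415² − 329·131016² = 1 ✓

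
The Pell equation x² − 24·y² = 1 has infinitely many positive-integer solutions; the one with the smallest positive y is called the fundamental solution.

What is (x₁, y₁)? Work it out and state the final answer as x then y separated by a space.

√24 = [4; 1,8, …], period ℓ=2 (even) → k=1
i=0: a=4 ⇒ p=4, q=1
i=1: a=1 ⇒ p=5, q=1
→ (5, 1).  Check: 5²=25, 24·1²=24, difference 1.

5 1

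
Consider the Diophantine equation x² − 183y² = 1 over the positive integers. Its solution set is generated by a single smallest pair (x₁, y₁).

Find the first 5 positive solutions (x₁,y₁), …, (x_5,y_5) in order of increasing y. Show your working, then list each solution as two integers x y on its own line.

[13; 1,1,8,1,1,26] for √183; ℓ=6 ⇒ convergent index 5
step 0: (13, 1)  from 13·(1,0) + (0,1)
…
step 2: (27, 2)  from 1·(14,1) + (13,1)
step 3: (230, 17)  from 8·(27,2) + (14,1)
step 4: (257, 19)  from 1·(230,17) + (27,2)
step 5: (487, 36)  from 1·(257,19) + (230,17)
(x₁, y₁) = (487, 36);  487² − 183·36² = 1 ✓
k=2:  x_2 = 487·487+183·36·36 = 474337,  y_2 = 487·36+36·487 = 35064
k=3:  x_3 = 487·474337+183·36·35064 = 462003751,  y_3 = 487·35064+36·474337 = 34152300
k=4:  x_4 = 487·462003751+183·36·34152300 = 449991179137,  y_4 = 487·34152300+36·462003751 = 33264305136
k=5:  x_5 = 487·449991179137+183·36·33264305136 = 438290946475687,  y_5 = 487·33264305136+36·449991179137 = 32399399050164

487 36
474337 35064
462003751 34152300
449991179137 33264305136
438290946475687 32399399050164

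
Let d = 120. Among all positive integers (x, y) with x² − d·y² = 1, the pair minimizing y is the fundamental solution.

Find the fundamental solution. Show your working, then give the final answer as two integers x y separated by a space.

[10; 1,20] for √120; ℓ=2 ⇒ convergent index 1
i=0: a=10 ⇒ p=10, q=1
i=1: a=1 ⇒ p=11, q=1
→ (11, 1).  Check: 11²=121, 120·1²=120, difference 1.

11 1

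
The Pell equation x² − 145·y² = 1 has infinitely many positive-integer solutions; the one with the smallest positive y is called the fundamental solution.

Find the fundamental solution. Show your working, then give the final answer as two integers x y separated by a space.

√145 → a₀=12, period (24); ℓ=1 odd so k=1
i=0: a=12 ⇒ p=12, q=1
i=1: a=24 ⇒ p=289, q=24
(x₁, y₁) = (289, 24);  289² − 145·24² = 1 ✓

289 24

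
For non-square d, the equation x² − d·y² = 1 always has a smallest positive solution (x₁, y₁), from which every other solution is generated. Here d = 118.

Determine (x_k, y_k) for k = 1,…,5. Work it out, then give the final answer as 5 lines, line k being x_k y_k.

√118 → a₀=10, period (1,6,3,2,10,2,3,6,1,20); ℓ=10 even so k=9
i=0: a=10 ⇒ p=10, q=1
i=1: a=1 ⇒ p=11, q=1
i=2: a=6 ⇒ p=76, q=7
…
i=5: a=10 ⇒ p=5779, q=532
…
i=7: a=3 ⇒ p=42115, q=3877
i=8: a=6 ⇒ p=264802, q=24377
i=9: a=1 ⇒ p=306917, q=28254
→ (306917, 28254).  Check: 306917²=94198044889, 118·28254²=94198044888, difference 1.
(306917+28254√118)^2 = 188396089777 + 17343265836√118
(306917+28254√118)^3 = 115643925371868101 + 10645886241146970√118
(306917+28254√118)^4 = 70986173286526887819457 + 6534806934930865917144√118
(306917+28254√118)^5 = 43573726693046301732396700037 + 4011286680085707263143023126√118

306917 28254
188396089777 17343265836
115643925371868101 10645886241146970
70986173286526887819457 6534806934930865917144
43573726693046301732396700037 4011286680085707263143023126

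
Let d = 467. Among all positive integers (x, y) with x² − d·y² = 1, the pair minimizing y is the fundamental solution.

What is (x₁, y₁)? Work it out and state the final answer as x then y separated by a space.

√467 = [21; 1,1,1,1,3,…,1,1,42, …], period ℓ=14 (even) → k=13
a_0=21:  p_0=21·1+0=21,  q_0=21·0+1=1
a_1=1:  p_1=1·21+1=22,  q_1=1·1+0=1
a_2=1:  p_2=1·22+21=43,  q_2=1·1+1=2
a_3=1:  p_3=1·43+22=65,  q_3=1·2+1=3
a_4=1:  p_4=1·65+43=108,  q_4=1·3+2=5
a_5=3:  p_5=3·108+65=389,  q_5=3·5+3=18
a_6=3:  p_6=3·389+108=1275,  q_6=3·18+5=59
…
a_8=3:  p_8=3·27164+1275=82767,  q_8=3·1257+59=3830
…
a_10=1:  p_10=1·275465+82767=358232,  q_10=1·12747+3830=16577
…
a_12=1:  p_12=1·633697+358232=991929,  q_12=1·29324+16577=45901
a_13=1:  p_13=1·991929+633697=1625626,  q_13=1·45901+29324=75225
fundamental: x₁=1625626, y₁=75225  (since 2642659891876 − 467·5658800625 = 1)

1625626 75225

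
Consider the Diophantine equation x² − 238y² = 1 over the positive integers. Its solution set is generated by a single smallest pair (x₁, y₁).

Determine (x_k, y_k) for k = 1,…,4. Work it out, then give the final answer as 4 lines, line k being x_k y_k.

d=238: √d = [15; 2,2,1,14,1,2,2,30] (ℓ=8, even), read p_7/q_7
i=0: a=15 ⇒ p=15, q=1
i=1: a=2 ⇒ p=31, q=2
i=2: a=2 ⇒ p=77, q=5
i=3: a=1 ⇒ p=108, q=7
…
i=5: a=1 ⇒ p=1697, q=110
i=6: a=2 ⇒ p=4983, q=323
i=7: a=2 ⇒ p=11663, q=756
(x₁, y₁) = (11663, 756);  11663² − 238·756² = 1 ✓
k=2:  x_2 = 11663·11663+238·756·756 = 272051137,  y_2 = 11663·756+756·11663 = 17634456
k=3:  x_3 = 11663·272051137+238·756·17634456 = 6345864809999,  y_3 = 11663·17634456+756·272051137 = 411341319900
k=4:  x_4 = 11663·6345864809999+238·756·411341319900 = 148023642285985537,  y_4 = 11663·411341319900+756·6345864809999 = 9594947610352944

11663 756
272051137 17634456
6345864809999 411341319900
148023642285985537 9594947610352944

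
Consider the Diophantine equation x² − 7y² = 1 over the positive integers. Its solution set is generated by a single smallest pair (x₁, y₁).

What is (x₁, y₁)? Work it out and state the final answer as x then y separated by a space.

8 3

[2; 1,1,1,4] for √7; ℓ=4 ⇒ convergent index 3
step 0: (2, 1)  from 2·(1,0) + (0,1)
step 1: (3, 1)  from 1·(2,1) + (1,0)
step 2: (5, 2)  from 1·(3,1) + (2,1)
step 3: (8, 3)  from 1·(5,2) + (3,1)
(x₁, y₁) = (8, 3);  8² − 7·3² = 1 ✓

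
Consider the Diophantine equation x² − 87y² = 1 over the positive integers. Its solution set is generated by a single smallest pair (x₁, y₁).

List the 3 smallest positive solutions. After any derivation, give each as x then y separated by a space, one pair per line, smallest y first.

28 3
1567 168
87724 9405

√87 = [9; 3,18, …], period ℓ=2 (even) → k=1
step 0: (9, 1)  from 9·(1,0) + (0,1)
step 1: (28, 3)  from 3·(9,1) + (1,0)
(x₁, y₁) = (28, 3);  28² − 87·3² = 1 ✓
k=2:  x_2 = 28·28+87·3·3 = 1567,  y_2 = 28·3+3·28 = 168
k=3:  x_3 = 28·1567+87·3·168 = 87724,  y_3 = 28·168+3·1567 = 9405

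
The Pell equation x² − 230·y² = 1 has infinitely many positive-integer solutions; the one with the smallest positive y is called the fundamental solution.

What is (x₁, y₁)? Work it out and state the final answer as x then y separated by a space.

91 6

√230 → a₀=15, period (6,30); ℓ=2 even so k=1
k=0  a_k=15  p_k/q_k = 15/1
k=1  a_k=6  p_k/q_k = 91/6
fundamental: x₁=91, y₁=6  (since 8281 − 230·36 = 1)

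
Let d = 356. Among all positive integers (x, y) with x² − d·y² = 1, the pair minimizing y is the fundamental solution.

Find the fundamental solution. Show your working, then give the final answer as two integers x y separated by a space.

[18; 1,6,1,1,2,…,6,1,36] for √356; ℓ=14 ⇒ convergent index 13
i=0: a=18 ⇒ p=18, q=1
i=1: a=1 ⇒ p=19, q=1
…
i=7: a=8 ⇒ p=8717, q=462
…
i=9: a=2 ⇒ p=28151, q=1492
…
i=12: a=6 ⇒ p=433982, q=23001
i=13: a=1 ⇒ p=500001, q=26500
fundamental: x₁=500001, y₁=26500  (since 250001000001 − 356·702250000 = 1)

500001 26500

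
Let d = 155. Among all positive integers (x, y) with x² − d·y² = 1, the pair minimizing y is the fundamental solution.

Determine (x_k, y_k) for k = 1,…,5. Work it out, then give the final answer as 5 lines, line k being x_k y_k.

√155 → a₀=12, period (2,4,2,24); ℓ=4 even so k=3
a_0=12:  p_0=12·1+0=12,  q_0=12·0+1=1
a_1=2:  p_1=2·12+1=25,  q_1=2·1+0=2
a_2=4:  p_2=4·25+12=112,  q_2=4·2+1=9
a_3=2:  p_3=2·112+25=249,  q_3=2·9+2=20
→ (249, 20).  Check: 249²=62001, 155·20²=62000, difference 1.
(249+20√155)^2 = 124001 + 9960√155
(249+20√155)^3 = 61752249 + 4960060√155
(249+20√155)^4 = 30752496001 + 2470099920√155
(249+20√155)^5 = 15314681256249 + 1230104800100√155

249 20
124001 9960
61752249 4960060
30752496001 2470099920
15314681256249 1230104800100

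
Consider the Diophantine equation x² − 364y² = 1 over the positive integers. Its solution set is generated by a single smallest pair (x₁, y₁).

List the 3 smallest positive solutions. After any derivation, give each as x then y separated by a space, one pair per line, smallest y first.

d=364: √d = [19; 12,1,2,3,1,8,1,3,2,1,12,38] (ℓ=12, even), read p_11/q_11
step 0: (19, 1)  from 19·(1,0) + (0,1)
step 1: (229, 12)  from 12·(19,1) + (1,0)
…
step 4: (2423, 127)  from 3·(725,38) + (248,13)
…
step 6: (27607, 1447)  from 8·(3148,165) + (2423,127)
…
step 8: (119872, 6283)  from 3·(30755,1612) + (27607,1447)
step 9: (270499, 14178)  from 2·(119872,6283) + (30755,1612)
step 10: (390371, 20461)  from 1·(270499,14178) + (119872,6283)
step 11: (4954951, 259710)  from 12·(390371,20461) + (270499,14178)
(x₁, y₁) = (4954951, 259710);  4954951² − 364·259710² = 1 ✓
k=2:  x_2 = 4954951·4954951+364·259710·259710 = 49103078824801,  y_2 = 4954951·259710+259710·4954951 = 2573700648420
k=3:  x_3 = 4954951·49103078824801+364·259710·2573700648420 = 486606699052048124551,  y_3 = 4954951·2573700648420+259710·49103078824801 = 25505121203178395130

4954951 259710
49103078824801 2573700648420
486606699052048124551 25505121203178395130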